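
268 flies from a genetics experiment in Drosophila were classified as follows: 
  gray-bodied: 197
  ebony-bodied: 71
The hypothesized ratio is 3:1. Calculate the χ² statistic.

0.318

Under the 3:1 hypothesis (Σ ratio = 4, N = 268):
  gray-bodied: 268 × 3/4 = 201
  ebony-bodied: 268 × 1/4 = 67
χ² = Σ (O − E)² / E
  gray-bodied: (197 − 201)² / 201 = 0.0796
  ebony-bodied: (71 − 67)² / 67 = 0.2388
χ² = 0.0796 + 0.2388 = 0.3184 ≈ 0.318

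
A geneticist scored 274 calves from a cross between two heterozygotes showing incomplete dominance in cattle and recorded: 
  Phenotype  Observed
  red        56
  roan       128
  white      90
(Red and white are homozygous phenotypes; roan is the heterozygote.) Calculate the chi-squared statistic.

9.620

With incomplete dominance, a heterozygote × heterozygote cross gives a 1:2:1 phenotypic ratio.
The 1:2:1 ratio has 4 parts, so with N = 274 the expected counts are:
  red: 274 × 1/4 = 68.5
  roan: 274 × 2/4 = 137
  white: 274 × 1/4 = 68.5
χ² = Σ (O − E)² / E
  red: (56 − 68.5)² / 68.5 = 2.2810
  roan: (128 − 137)² / 137 = 0.5912
  white: (90 − 68.5)² / 68.5 = 6.7482
χ² = 2.2810 + 0.5912 + 6.7482 = 9.6204 ≈ 9.620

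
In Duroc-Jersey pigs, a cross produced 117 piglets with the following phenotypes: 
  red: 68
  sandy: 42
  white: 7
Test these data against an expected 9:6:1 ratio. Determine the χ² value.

Total ratio parts = 16. Expected numbers out of 117:
  red: 117 × 9/16 = 65.8125
  sandy: 117 × 6/16 = 43.875
  white: 117 × 1/16 = 7.3125
χ² = Σ (O − E)² / E
  red: (68 − 65.8125)² / 65.8125 = 0.0727
  sandy: (42 − 43.875)² / 43.875 = 0.0801
  white: (7 − 7.3125)² / 7.3125 = 0.0134
χ² = 0.0727 + 0.0801 + 0.0134 = 0.1662 ≈ 0.166

0.166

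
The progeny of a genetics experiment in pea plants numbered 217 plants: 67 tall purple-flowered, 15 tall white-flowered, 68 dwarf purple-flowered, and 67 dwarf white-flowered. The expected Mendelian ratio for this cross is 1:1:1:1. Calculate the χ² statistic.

Total ratio parts = 4. Expected numbers out of 217:
  tall purple-flowered: 217 × 1/4 = 54.25
  tall white-flowered: 217 × 1/4 = 54.25
  dwarf purple-flowered: 217 × 1/4 = 54.25
  dwarf white-flowered: 217 × 1/4 = 54.25
χ² = Σ (O − E)² / E
  tall purple-flowered: (67 − 54.25)² / 54.25 = 2.9965
  tall white-flowered: (15 − 54.25)² / 54.25 = 28.3975
  dwarf purple-flowered: (68 − 54.25)² / 54.25 = 3.4850
  dwarf white-flowered: (67 − 54.25)² / 54.25 = 2.9965
χ² = 2.9965 + 28.3975 + 3.4850 + 2.9965 = 37.8755 ≈ 37.876

37.876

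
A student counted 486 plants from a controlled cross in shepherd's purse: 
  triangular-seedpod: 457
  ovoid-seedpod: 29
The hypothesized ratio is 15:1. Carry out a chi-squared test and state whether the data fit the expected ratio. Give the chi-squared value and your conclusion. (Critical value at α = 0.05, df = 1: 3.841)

0.066; consistent

Total ratio parts = 16. Expected numbers out of 486:
  triangular-seedpod: 486 × 15/16 = 455.625
  ovoid-seedpod: 486 × 1/16 = 30.375
χ² = Σ (O − E)² / E
  triangular-seedpod: (457 − 455.625)² / 455.625 = 0.0041
  ovoid-seedpod: (29 − 30.375)² / 30.375 = 0.0622
χ² = 0.0041 + 0.0622 = 0.0663 ≈ 0.066
Degrees of freedom = 2 − 1 = 1; critical value at α = 0.05 is 3.841.
Since 0.066 < 3.841, we fail to reject the null hypothesis — the data are consistent with the 15:1 ratio.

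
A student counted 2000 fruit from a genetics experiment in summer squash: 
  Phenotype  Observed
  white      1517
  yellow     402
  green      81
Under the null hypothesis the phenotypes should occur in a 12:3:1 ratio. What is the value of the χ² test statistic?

17.625

Expected counts for N = 2000 under a 12:3:1 ratio (total parts = 16):
  white: 2000 × 12/16 = 1500
  yellow: 2000 × 3/16 = 375
  green: 2000 × 1/16 = 125
χ² = Σ (O − E)² / E
  white: (1517 − 1500)² / 1500 = 0.1927
  yellow: (402 − 375)² / 375 = 1.9440
  green: (81 − 125)² / 125 = 15.4880
χ² = 0.1927 + 1.9440 + 15.4880 = 17.6247 ≈ 17.625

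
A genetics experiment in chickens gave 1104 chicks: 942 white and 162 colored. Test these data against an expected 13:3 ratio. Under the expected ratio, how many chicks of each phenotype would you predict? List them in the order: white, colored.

Total ratio parts = 16. Expected numbers out of 1104:
  white: 1104 × 13/16 = 897
  colored: 1104 × 3/16 = 207

897, 207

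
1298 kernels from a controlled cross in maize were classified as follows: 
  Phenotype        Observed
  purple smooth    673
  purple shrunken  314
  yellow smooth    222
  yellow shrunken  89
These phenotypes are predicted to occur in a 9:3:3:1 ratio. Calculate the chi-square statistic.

27.606

Under the 9:3:3:1 hypothesis (Σ ratio = 16, N = 1298):
  purple smooth: 1298 × 9/16 = 730.125
  purple shrunken: 1298 × 3/16 = 243.375
  yellow smooth: 1298 × 3/16 = 243.375
  yellow shrunken: 1298 × 1/16 = 81.125
χ² = Σ (O − E)² / E
  purple smooth: (673 − 730.125)² / 730.125 = 4.4695
  purple shrunken: (314 − 243.375)² / 243.375 = 20.4947
  yellow smooth: (222 − 243.375)² / 243.375 = 1.8773
  yellow shrunken: (89 − 81.125)² / 81.125 = 0.7644
χ² = 4.4695 + 20.4947 + 1.8773 + 0.7644 = 27.6059 ≈ 27.606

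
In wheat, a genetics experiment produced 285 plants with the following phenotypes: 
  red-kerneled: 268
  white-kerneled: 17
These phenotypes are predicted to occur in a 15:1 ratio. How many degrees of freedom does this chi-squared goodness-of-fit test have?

A goodness-of-fit test with 2 phenotype classes has df = 2 − 1 = 1.

1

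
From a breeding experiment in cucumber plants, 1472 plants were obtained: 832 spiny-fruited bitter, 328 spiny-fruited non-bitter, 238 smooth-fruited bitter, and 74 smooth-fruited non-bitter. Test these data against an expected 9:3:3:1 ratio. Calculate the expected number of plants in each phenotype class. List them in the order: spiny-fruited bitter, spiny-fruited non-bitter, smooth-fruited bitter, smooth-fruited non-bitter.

Expected counts for N = 1472 under a 9:3:3:1 ratio (total parts = 16):
  spiny-fruited bitter: 1472 × 9/16 = 828
  spiny-fruited non-bitter: 1472 × 3/16 = 276
  smooth-fruited bitter: 1472 × 3/16 = 276
  smooth-fruited non-bitter: 1472 × 1/16 = 92

828, 276, 276, 92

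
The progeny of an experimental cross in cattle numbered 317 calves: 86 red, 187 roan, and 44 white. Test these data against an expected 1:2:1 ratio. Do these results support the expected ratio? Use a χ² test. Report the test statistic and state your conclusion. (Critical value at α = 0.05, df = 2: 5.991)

Expected counts for N = 317 under a 1:2:1 ratio (total parts = 4):
  red: 317 × 1/4 = 79.25
  roan: 317 × 2/4 = 158.5
  white: 317 × 1/4 = 79.25
χ² = Σ (O − E)² / E
  red: (86 − 79.25)² / 79.25 = 0.5749
  roan: (187 − 158.5)² / 158.5 = 5.1246
  white: (44 − 79.25)² / 79.25 = 15.6790
χ² = 0.5749 + 5.1246 + 15.6790 = 21.3785 ≈ 21.379
Degrees of freedom = 3 − 1 = 2; critical value at α = 0.05 is 5.991.
Since 21.379 > 5.991, we reject the null hypothesis — the data do not fit the 1:2:1 ratio.

21.379; not consistent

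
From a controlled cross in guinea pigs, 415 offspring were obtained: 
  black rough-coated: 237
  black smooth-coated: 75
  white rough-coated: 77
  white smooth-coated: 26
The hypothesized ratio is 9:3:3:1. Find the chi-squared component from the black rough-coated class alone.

Under the 9:3:3:1 hypothesis (Σ ratio = 16, N = 415):
  black rough-coated: 415 × 9/16 = 233.4375
  black smooth-coated: 415 × 3/16 = 77.8125
  white rough-coated: 415 × 3/16 = 77.8125
  white smooth-coated: 415 × 1/16 = 25.9375
Contribution of black rough-coated: (237 − 233.4375)² / 233.4375 = 0.0544

0.054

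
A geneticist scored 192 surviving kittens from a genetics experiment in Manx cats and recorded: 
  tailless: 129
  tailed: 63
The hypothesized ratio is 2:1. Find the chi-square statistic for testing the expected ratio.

Under the 2:1 hypothesis (Σ ratio = 3, N = 192):
  tailless: 192 × 2/3 = 128
  tailed: 192 × 1/3 = 64
χ² = Σ (O − E)² / E
  tailless: (129 − 128)² / 128 = 0.0078
  tailed: (63 − 64)² / 64 = 0.0156
χ² = 0.0078 + 0.0156 = 0.0234 ≈ 0.023

0.023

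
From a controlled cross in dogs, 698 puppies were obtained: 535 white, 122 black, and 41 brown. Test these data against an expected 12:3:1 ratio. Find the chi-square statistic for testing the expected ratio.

Under the 12:3:1 hypothesis (Σ ratio = 16, N = 698):
  white: 698 × 12/16 = 523.5
  black: 698 × 3/16 = 130.875
  brown: 698 × 1/16 = 43.625
χ² = Σ (O − E)² / E
  white: (535 − 523.5)² / 523.5 = 0.2526
  black: (122 − 130.875)² / 130.875 = 0.6018
  brown: (41 − 43.625)² / 43.625 = 0.1580
χ² = 0.2526 + 0.6018 + 0.1580 = 1.0124 ≈ 1.012

1.012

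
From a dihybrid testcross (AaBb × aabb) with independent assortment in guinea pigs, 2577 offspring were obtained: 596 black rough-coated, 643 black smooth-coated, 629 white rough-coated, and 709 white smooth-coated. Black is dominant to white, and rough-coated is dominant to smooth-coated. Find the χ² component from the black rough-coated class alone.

3.614

A dihybrid testcross with independent assortment gives a 1:1:1:1 ratio.
The 1:1:1:1 ratio has 4 parts, so with N = 2577 the expected counts are:
  black rough-coated: 2577 × 1/4 = 644.25
  black smooth-coated: 2577 × 1/4 = 644.25
  white rough-coated: 2577 × 1/4 = 644.25
  white smooth-coated: 2577 × 1/4 = 644.25
Contribution of black rough-coated: (596 − 644.25)² / 644.25 = 3.6136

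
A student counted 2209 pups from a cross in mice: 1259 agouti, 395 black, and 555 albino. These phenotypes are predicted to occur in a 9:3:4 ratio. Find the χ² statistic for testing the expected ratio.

Under the 9:3:4 hypothesis (Σ ratio = 16, N = 2209):
  agouti: 2209 × 9/16 = 1242.5625
  black: 2209 × 3/16 = 414.1875
  albino: 2209 × 4/16 = 552.25
χ² = Σ (O − E)² / E
  agouti: (1259 − 1242.5625)² / 1242.5625 = 0.2174
  black: (395 − 414.1875)² / 414.1875 = 0.8889
  albino: (555 − 552.25)² / 552.25 = 0.0137
χ² = 0.2174 + 0.8889 + 0.0137 = 1.120

1.120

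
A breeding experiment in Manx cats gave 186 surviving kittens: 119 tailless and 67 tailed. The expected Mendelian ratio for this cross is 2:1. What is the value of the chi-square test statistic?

0.605

Expected counts for N = 186 under a 2:1 ratio (total parts = 3):
  tailless: 186 × 2/3 = 124
  tailed: 186 × 1/3 = 62
χ² = Σ (O − E)² / E
  tailless: (119 − 124)² / 124 = 0.2016
  tailed: (67 − 62)² / 62 = 0.4032
χ² = 0.2016 + 0.4032 = 0.6048 ≈ 0.605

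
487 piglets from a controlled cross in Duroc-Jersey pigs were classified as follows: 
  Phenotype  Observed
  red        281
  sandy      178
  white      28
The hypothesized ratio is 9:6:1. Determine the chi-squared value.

Expected counts for N = 487 under a 9:6:1 ratio (total parts = 16):
  red: 487 × 9/16 = 273.9375
  sandy: 487 × 6/16 = 182.625
  white: 487 × 1/16 = 30.4375
χ² = Σ (O − E)² / E
  red: (281 − 273.9375)² / 273.9375 = 0.1821
  sandy: (178 − 182.625)² / 182.625 = 0.1171
  white: (28 − 30.4375)² / 30.4375 = 0.1952
χ² = 0.1821 + 0.1171 + 0.1952 = 0.4944 ≈ 0.494

0.494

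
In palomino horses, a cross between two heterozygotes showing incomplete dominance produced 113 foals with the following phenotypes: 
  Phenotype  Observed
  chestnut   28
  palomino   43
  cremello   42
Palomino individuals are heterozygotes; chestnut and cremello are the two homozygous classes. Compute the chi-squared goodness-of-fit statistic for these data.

9.920

With incomplete dominance, a heterozygote × heterozygote cross gives a 1:2:1 phenotypic ratio.
The 1:2:1 ratio has 4 parts, so with N = 113 the expected counts are:
  chestnut: 113 × 1/4 = 28.25
  palomino: 113 × 2/4 = 56.5
  cremello: 113 × 1/4 = 28.25
χ² = Σ (O − E)² / E
  chestnut: (28 − 28.25)² / 28.25 = 0.0022
  palomino: (43 − 56.5)² / 56.5 = 3.2257
  cremello: (42 − 28.25)² / 28.25 = 6.6925
χ² = 0.0022 + 3.2257 + 6.6925 = 9.9204 ≈ 9.920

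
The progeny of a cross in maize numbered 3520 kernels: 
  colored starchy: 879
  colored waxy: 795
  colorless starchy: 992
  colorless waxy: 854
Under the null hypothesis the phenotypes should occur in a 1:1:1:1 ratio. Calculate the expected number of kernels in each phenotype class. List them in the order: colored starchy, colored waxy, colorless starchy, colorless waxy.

Total ratio parts = 4. Expected numbers out of 3520:
  colored starchy: 3520 × 1/4 = 880
  colored waxy: 3520 × 1/4 = 880
  colorless starchy: 3520 × 1/4 = 880
  colorless waxy: 3520 × 1/4 = 880

880, 880, 880, 880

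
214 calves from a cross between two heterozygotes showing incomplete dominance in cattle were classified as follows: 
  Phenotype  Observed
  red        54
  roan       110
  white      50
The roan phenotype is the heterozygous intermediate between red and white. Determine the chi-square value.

0.318

With incomplete dominance, a heterozygote × heterozygote cross gives a 1:2:1 phenotypic ratio.
Under the 1:2:1 hypothesis (Σ ratio = 4, N = 214):
  red: 214 × 1/4 = 53.5
  roan: 214 × 2/4 = 107
  white: 214 × 1/4 = 53.5
χ² = Σ (O − E)² / E
  red: (54 − 53.5)² / 53.5 = 0.0047
  roan: (110 − 107)² / 107 = 0.0841
  white: (50 − 53.5)² / 53.5 = 0.2290
χ² = 0.0047 + 0.0841 + 0.2290 = 0.3178 ≈ 0.318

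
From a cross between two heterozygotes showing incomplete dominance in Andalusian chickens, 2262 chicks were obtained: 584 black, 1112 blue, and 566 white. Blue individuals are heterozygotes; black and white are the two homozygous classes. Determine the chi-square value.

With incomplete dominance, a heterozygote × heterozygote cross gives a 1:2:1 phenotypic ratio.
Under the 1:2:1 hypothesis (Σ ratio = 4, N = 2262):
  black: 2262 × 1/4 = 565.5
  blue: 2262 × 2/4 = 1131
  white: 2262 × 1/4 = 565.5
χ² = Σ (O − E)² / E
  black: (584 − 565.5)² / 565.5 = 0.6052
  blue: (1112 − 1131)² / 1131 = 0.3192
  white: (566 − 565.5)² / 565.5 = 0.0004
χ² = 0.6052 + 0.3192 + 0.0004 = 0.9248 ≈ 0.925

0.925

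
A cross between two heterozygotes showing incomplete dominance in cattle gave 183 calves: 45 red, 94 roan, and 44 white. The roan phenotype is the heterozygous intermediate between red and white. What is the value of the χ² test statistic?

With incomplete dominance, a heterozygote × heterozygote cross gives a 1:2:1 phenotypic ratio.
Total ratio parts = 4. Expected numbers out of 183:
  red: 183 × 1/4 = 45.75
  roan: 183 × 2/4 = 91.5
  white: 183 × 1/4 = 45.75
χ² = Σ (O − E)² / E
  red: (45 − 45.75)² / 45.75 = 0.0123
  roan: (94 − 91.5)² / 91.5 = 0.0683
  white: (44 − 45.75)² / 45.75 = 0.0669
χ² = 0.0123 + 0.0683 + 0.0669 = 0.1475 ≈ 0.148

0.148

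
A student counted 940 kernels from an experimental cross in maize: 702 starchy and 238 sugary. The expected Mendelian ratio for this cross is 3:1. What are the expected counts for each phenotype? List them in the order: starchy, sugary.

705, 235

Expected counts for N = 940 under a 3:1 ratio (total parts = 4):
  starchy: 940 × 3/4 = 705
  sugary: 940 × 1/4 = 235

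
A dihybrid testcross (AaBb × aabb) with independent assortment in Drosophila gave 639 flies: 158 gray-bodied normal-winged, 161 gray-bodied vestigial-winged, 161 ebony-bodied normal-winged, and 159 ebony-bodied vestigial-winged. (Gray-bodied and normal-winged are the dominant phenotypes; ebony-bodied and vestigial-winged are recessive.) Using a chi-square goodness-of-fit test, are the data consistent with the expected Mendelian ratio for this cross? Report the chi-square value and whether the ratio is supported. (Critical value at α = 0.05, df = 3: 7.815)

A dihybrid testcross with independent assortment gives a 1:1:1:1 ratio.
Total ratio parts = 4. Expected numbers out of 639:
  gray-bodied normal-winged: 639 × 1/4 = 159.75
  gray-bodied vestigial-winged: 639 × 1/4 = 159.75
  ebony-bodied normal-winged: 639 × 1/4 = 159.75
  ebony-bodied vestigial-winged: 639 × 1/4 = 159.75
χ² = Σ (O − E)² / E
  gray-bodied normal-winged: (158 − 159.75)² / 159.75 = 0.0192
  gray-bodied vestigial-winged: (161 − 159.75)² / 159.75 = 0.0098
  ebony-bodied normal-winged: (161 − 159.75)² / 159.75 = 0.0098
  ebony-bodied vestigial-winged: (159 − 159.75)² / 159.75 = 0.0035
χ² = 0.0192 + 0.0098 + 0.0098 + 0.0035 = 0.0423 ≈ 0.042
Degrees of freedom = 4 − 1 = 3; critical value at α = 0.05 is 7.815.
Since 0.042 < 7.815, we fail to reject the null hypothesis — the data are consistent with the 1:1:1:1 ratio.

0.042; consistent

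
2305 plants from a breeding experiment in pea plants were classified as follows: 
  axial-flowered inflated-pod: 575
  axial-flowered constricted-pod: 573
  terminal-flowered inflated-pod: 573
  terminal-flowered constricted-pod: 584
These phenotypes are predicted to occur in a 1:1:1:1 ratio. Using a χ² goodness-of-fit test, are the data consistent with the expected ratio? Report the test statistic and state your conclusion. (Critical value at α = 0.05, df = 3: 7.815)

0.144; consistent

Total ratio parts = 4. Expected numbers out of 2305:
  axial-flowered inflated-pod: 2305 × 1/4 = 576.25
  axial-flowered constricted-pod: 2305 × 1/4 = 576.25
  terminal-flowered inflated-pod: 2305 × 1/4 = 576.25
  terminal-flowered constricted-pod: 2305 × 1/4 = 576.25
χ² = Σ (O − E)² / E
  axial-flowered inflated-pod: (575 − 576.25)² / 576.25 = 0.0027
  axial-flowered constricted-pod: (573 − 576.25)² / 576.25 = 0.0183
  terminal-flowered inflated-pod: (573 − 576.25)² / 576.25 = 0.0183
  terminal-flowered constricted-pod: (584 − 576.25)² / 576.25 = 0.1042
χ² = 0.0027 + 0.0183 + 0.0183 + 0.1042 = 0.1435 ≈ 0.144
Degrees of freedom = 4 − 1 = 3; critical value at α = 0.05 is 7.815.
Since 0.144 < 7.815, we fail to reject the null hypothesis — the data are consistent with the 1:1:1:1 ratio.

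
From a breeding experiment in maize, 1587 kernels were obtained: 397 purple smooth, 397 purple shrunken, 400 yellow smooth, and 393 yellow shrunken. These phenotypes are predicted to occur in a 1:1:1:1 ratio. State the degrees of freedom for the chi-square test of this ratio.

A goodness-of-fit test with 4 phenotype classes has df = 4 − 1 = 3.

3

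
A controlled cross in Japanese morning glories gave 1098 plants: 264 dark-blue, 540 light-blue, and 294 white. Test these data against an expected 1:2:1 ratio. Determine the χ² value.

Total ratio parts = 4. Expected numbers out of 1098:
  dark-blue: 1098 × 1/4 = 274.5
  light-blue: 1098 × 2/4 = 549
  white: 1098 × 1/4 = 274.5
χ² = Σ (O − E)² / E
  dark-blue: (264 − 274.5)² / 274.5 = 0.4016
  light-blue: (540 − 549)² / 549 = 0.1475
  white: (294 − 274.5)² / 274.5 = 1.3852
χ² = 0.4016 + 0.1475 + 1.3852 = 1.9343 ≈ 1.934

1.934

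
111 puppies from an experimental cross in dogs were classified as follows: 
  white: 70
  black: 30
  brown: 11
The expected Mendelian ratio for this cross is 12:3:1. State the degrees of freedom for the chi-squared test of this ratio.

A goodness-of-fit test with 3 phenotype classes has df = 3 − 1 = 2.

2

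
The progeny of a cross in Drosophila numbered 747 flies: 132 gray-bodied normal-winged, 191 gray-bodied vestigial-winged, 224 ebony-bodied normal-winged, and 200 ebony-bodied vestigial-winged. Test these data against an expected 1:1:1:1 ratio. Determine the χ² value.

Under the 1:1:1:1 hypothesis (Σ ratio = 4, N = 747):
  gray-bodied normal-winged: 747 × 1/4 = 186.75
  gray-bodied vestigial-winged: 747 × 1/4 = 186.75
  ebony-bodied normal-winged: 747 × 1/4 = 186.75
  ebony-bodied vestigial-winged: 747 × 1/4 = 186.75
χ² = Σ (O − E)² / E
  gray-bodied normal-winged: (132 − 186.75)² / 186.75 = 16.0512
  gray-bodied vestigial-winged: (191 − 186.75)² / 186.75 = 0.0967
  ebony-bodied normal-winged: (224 − 186.75)² / 186.75 = 7.4301
  ebony-bodied vestigial-winged: (200 − 186.75)² / 186.75 = 0.9401
χ² = 16.0512 + 0.0967 + 7.4301 + 0.9401 = 24.5181 ≈ 24.518

24.518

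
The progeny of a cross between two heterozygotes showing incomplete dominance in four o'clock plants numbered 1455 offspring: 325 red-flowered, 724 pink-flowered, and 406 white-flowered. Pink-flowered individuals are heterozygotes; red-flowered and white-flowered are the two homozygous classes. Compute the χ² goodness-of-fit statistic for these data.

9.052

With incomplete dominance, a heterozygote × heterozygote cross gives a 1:2:1 phenotypic ratio.
The 1:2:1 ratio has 4 parts, so with N = 1455 the expected counts are:
  red-flowered: 1455 × 1/4 = 363.75
  pink-flowered: 1455 × 2/4 = 727.5
  white-flowered: 1455 × 1/4 = 363.75
χ² = Σ (O − E)² / E
  red-flowered: (325 − 363.75)² / 363.75 = 4.1280
  pink-flowered: (724 − 727.5)² / 727.5 = 0.0168
  white-flowered: (406 − 363.75)² / 363.75 = 4.9074
χ² = 4.1280 + 0.0168 + 4.9074 = 9.0522 ≈ 9.052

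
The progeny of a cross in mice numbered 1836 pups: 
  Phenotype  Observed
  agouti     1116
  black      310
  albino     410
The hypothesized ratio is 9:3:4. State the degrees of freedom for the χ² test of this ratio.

A goodness-of-fit test with 3 phenotype classes has df = 3 − 1 = 2.

2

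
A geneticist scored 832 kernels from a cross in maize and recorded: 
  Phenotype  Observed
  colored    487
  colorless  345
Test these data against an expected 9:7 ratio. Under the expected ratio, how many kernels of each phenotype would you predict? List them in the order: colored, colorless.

Total ratio parts = 16. Expected numbers out of 832:
  colored: 832 × 9/16 = 468
  colorless: 832 × 7/16 = 364

468, 364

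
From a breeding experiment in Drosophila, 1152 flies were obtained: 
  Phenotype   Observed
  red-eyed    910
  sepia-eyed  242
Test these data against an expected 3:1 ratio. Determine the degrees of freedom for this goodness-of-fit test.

A goodness-of-fit test with 2 phenotype classes has df = 2 − 1 = 1.

1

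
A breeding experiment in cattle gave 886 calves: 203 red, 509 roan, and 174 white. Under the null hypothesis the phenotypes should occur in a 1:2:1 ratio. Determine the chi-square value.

21.564

Total ratio parts = 4. Expected numbers out of 886:
  red: 886 × 1/4 = 221.5
  roan: 886 × 2/4 = 443
  white: 886 × 1/4 = 221.5
χ² = Σ (O − E)² / E
  red: (203 − 221.5)² / 221.5 = 1.5451
  roan: (509 − 443)² / 443 = 9.8330
  white: (174 − 221.5)² / 221.5 = 10.1862
χ² = 1.5451 + 9.8330 + 10.1862 = 21.5643 ≈ 21.564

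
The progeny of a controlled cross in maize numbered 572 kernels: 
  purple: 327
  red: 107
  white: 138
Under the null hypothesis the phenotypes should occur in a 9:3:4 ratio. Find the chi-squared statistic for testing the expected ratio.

Expected counts for N = 572 under a 9:3:4 ratio (total parts = 16):
  purple: 572 × 9/16 = 321.75
  red: 572 × 3/16 = 107.25
  white: 572 × 4/16 = 143
χ² = Σ (O − E)² / E
  purple: (327 − 321.75)² / 321.75 = 0.0857
  red: (107 − 107.25)² / 107.25 = 0.0006
  white: (138 − 143)² / 143 = 0.1748
χ² = 0.0857 + 0.0006 + 0.1748 = 0.2611 ≈ 0.261

0.261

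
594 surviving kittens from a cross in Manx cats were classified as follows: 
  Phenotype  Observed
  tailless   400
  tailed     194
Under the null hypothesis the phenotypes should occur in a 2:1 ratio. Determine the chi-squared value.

0.121

Total ratio parts = 3. Expected numbers out of 594:
  tailless: 594 × 2/3 = 396
  tailed: 594 × 1/3 = 198
χ² = Σ (O − E)² / E
  tailless: (400 − 396)² / 396 = 0.0404
  tailed: (194 − 198)² / 198 = 0.0808
χ² = 0.0404 + 0.0808 = 0.1212 ≈ 0.121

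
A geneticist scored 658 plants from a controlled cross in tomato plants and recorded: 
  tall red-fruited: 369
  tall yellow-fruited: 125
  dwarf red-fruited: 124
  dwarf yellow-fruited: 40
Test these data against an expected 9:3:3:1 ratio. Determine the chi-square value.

0.059

The 9:3:3:1 ratio has 16 parts, so with N = 658 the expected counts are:
  tall red-fruited: 658 × 9/16 = 370.125
  tall yellow-fruited: 658 × 3/16 = 123.375
  dwarf red-fruited: 658 × 3/16 = 123.375
  dwarf yellow-fruited: 658 × 1/16 = 41.125
χ² = Σ (O − E)² / E
  tall red-fruited: (369 − 370.125)² / 370.125 = 0.0034
  tall yellow-fruited: (125 − 123.375)² / 123.375 = 0.0214
  dwarf red-fruited: (124 − 123.375)² / 123.375 = 0.0032
  dwarf yellow-fruited: (40 − 41.125)² / 41.125 = 0.0308
χ² = 0.0034 + 0.0214 + 0.0032 + 0.0308 = 0.0588 ≈ 0.059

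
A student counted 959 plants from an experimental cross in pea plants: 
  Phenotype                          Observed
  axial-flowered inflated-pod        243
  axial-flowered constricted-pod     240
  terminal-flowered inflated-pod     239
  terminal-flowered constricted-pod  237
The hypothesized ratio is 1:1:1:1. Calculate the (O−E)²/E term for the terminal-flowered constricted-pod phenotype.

The 1:1:1:1 ratio has 4 parts, so with N = 959 the expected counts are:
  axial-flowered inflated-pod: 959 × 1/4 = 239.75
  axial-flowered constricted-pod: 959 × 1/4 = 239.75
  terminal-flowered inflated-pod: 959 × 1/4 = 239.75
  terminal-flowered constricted-pod: 959 × 1/4 = 239.75
Contribution of terminal-flowered constricted-pod: (237 − 239.75)² / 239.75 = 0.0315

0.032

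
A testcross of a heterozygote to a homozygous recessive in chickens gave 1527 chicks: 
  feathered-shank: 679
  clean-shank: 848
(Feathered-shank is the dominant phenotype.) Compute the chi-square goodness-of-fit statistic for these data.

18.704

A testcross of a heterozygote (Aa × aa) gives a 1:1 phenotypic ratio.
Total ratio parts = 2. Expected numbers out of 1527:
  feathered-shank: 1527 × 1/2 = 763.5
  clean-shank: 1527 × 1/2 = 763.5
χ² = Σ (O − E)² / E
  feathered-shank: (679 − 763.5)² / 763.5 = 9.3520
  clean-shank: (848 − 763.5)² / 763.5 = 9.3520
χ² = 9.3520 + 9.3520 = 18.704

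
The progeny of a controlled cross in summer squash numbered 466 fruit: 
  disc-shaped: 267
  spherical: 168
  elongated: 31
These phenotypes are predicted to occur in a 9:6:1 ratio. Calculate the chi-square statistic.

0.472

Total ratio parts = 16. Expected numbers out of 466:
  disc-shaped: 466 × 9/16 = 262.125
  spherical: 466 × 6/16 = 174.75
  elongated: 466 × 1/16 = 29.125
χ² = Σ (O − E)² / E
  disc-shaped: (267 − 262.125)² / 262.125 = 0.0907
  spherical: (168 − 174.75)² / 174.75 = 0.2607
  elongated: (31 − 29.125)² / 29.125 = 0.1207
χ² = 0.0907 + 0.2607 + 0.1207 = 0.4721 ≈ 0.472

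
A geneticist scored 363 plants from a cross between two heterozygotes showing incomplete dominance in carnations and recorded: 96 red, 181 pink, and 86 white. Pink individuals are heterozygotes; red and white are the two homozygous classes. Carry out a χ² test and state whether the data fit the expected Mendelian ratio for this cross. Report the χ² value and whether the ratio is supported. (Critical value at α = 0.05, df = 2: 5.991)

0.554; consistent

With incomplete dominance, a heterozygote × heterozygote cross gives a 1:2:1 phenotypic ratio.
The 1:2:1 ratio has 4 parts, so with N = 363 the expected counts are:
  red: 363 × 1/4 = 90.75
  pink: 363 × 2/4 = 181.5
  white: 363 × 1/4 = 90.75
χ² = Σ (O − E)² / E
  red: (96 − 90.75)² / 90.75 = 0.3037
  pink: (181 − 181.5)² / 181.5 = 0.0014
  white: (86 − 90.75)² / 90.75 = 0.2486
χ² = 0.3037 + 0.0014 + 0.2486 = 0.5537 ≈ 0.554
Degrees of freedom = 3 − 1 = 2; critical value at α = 0.05 is 5.991.
Since 0.554 < 5.991, we fail to reject the null hypothesis — the data are consistent with the 1:2:1 ratio.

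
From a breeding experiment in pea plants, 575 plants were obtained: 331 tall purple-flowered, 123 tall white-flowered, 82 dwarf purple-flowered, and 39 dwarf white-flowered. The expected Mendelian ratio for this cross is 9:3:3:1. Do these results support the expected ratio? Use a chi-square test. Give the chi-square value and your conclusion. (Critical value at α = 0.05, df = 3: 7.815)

8.757; not consistent

The 9:3:3:1 ratio has 16 parts, so with N = 575 the expected counts are:
  tall purple-flowered: 575 × 9/16 = 323.4375
  tall white-flowered: 575 × 3/16 = 107.8125
  dwarf purple-flowered: 575 × 3/16 = 107.8125
  dwarf white-flowered: 575 × 1/16 = 35.9375
χ² = Σ (O − E)² / E
  tall purple-flowered: (331 − 323.4375)² / 323.4375 = 0.1768
  tall white-flowered: (123 − 107.8125)² / 107.8125 = 2.1395
  dwarf purple-flowered: (82 − 107.8125)² / 107.8125 = 6.1800
  dwarf white-flowered: (39 − 35.9375)² / 35.9375 = 0.2610
χ² = 0.1768 + 2.1395 + 6.1800 + 0.2610 = 8.7573 ≈ 8.757
Degrees of freedom = 4 − 1 = 3; critical value at α = 0.05 is 7.815.
Since 8.757 > 7.815, we reject the null hypothesis — the data do not fit the 9:3:3:1 ratio.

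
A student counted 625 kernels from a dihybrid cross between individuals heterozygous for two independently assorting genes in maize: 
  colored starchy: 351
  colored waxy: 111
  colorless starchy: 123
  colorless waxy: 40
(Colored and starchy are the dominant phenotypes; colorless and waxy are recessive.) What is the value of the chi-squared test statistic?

0.638

A dihybrid F₂ with independent assortment and complete dominance at both loci gives a 9:3:3:1 phenotypic ratio.
The 9:3:3:1 ratio has 16 parts, so with N = 625 the expected counts are:
  colored starchy: 625 × 9/16 = 351.5625
  colored waxy: 625 × 3/16 = 117.1875
  colorless starchy: 625 × 3/16 = 117.1875
  colorless waxy: 625 × 1/16 = 39.0625
χ² = Σ (O − E)² / E
  colored starchy: (351 − 351.5625)² / 351.5625 = 0.0009
  colored waxy: (111 − 117.1875)² / 117.1875 = 0.3267
  colorless starchy: (123 − 117.1875)² / 117.1875 = 0.2883
  colorless waxy: (40 − 39.0625)² / 39.0625 = 0.0225
χ² = 0.0009 + 0.3267 + 0.2883 + 0.0225 = 0.6384 ≈ 0.638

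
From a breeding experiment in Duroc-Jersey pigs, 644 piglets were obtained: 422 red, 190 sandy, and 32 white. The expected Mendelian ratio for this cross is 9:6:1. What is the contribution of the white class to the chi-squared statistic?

Expected counts for N = 644 under a 9:6:1 ratio (total parts = 16):
  red: 644 × 9/16 = 362.25
  sandy: 644 × 6/16 = 241.5
  white: 644 × 1/16 = 40.25
Contribution of white: (32 − 40.25)² / 40.25 = 1.6910

1.691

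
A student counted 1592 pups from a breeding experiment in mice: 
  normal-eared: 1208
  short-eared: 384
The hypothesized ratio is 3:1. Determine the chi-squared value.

0.657

Total ratio parts = 4. Expected numbers out of 1592:
  normal-eared: 1592 × 3/4 = 1194
  short-eared: 1592 × 1/4 = 398
χ² = Σ (O − E)² / E
  normal-eared: (1208 − 1194)² / 1194 = 0.1642
  short-eared: (384 − 398)² / 398 = 0.4925
χ² = 0.1642 + 0.4925 = 0.6567 ≈ 0.657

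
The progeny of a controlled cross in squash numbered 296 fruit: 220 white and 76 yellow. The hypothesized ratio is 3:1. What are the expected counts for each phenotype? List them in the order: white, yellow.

The 3:1 ratio has 4 parts, so with N = 296 the expected counts are:
  white: 296 × 3/4 = 222
  yellow: 296 × 1/4 = 74

222, 74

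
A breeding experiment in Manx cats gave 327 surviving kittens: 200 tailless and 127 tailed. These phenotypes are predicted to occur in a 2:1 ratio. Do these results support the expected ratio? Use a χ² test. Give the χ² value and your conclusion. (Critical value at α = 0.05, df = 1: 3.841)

Expected counts for N = 327 under a 2:1 ratio (total parts = 3):
  tailless: 327 × 2/3 = 218
  tailed: 327 × 1/3 = 109
χ² = Σ (O − E)² / E
  tailless: (200 − 218)² / 218 = 1.4862
  tailed: (127 − 109)² / 109 = 2.9725
χ² = 1.4862 + 2.9725 = 4.4587 ≈ 4.459
Degrees of freedom = 2 − 1 = 1; critical value at α = 0.05 is 3.841.
Since 4.459 > 3.841, we reject the null hypothesis — the data do not fit the 2:1 ratio.

4.459; not consistent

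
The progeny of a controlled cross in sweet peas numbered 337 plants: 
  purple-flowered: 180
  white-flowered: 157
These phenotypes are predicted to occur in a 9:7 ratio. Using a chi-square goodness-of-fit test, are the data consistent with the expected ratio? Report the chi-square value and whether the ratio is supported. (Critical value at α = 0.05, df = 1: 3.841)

Under the 9:7 hypothesis (Σ ratio = 16, N = 337):
  purple-flowered: 337 × 9/16 = 189.5625
  white-flowered: 337 × 7/16 = 147.4375
χ² = Σ (O − E)² / E
  purple-flowered: (180 − 189.5625)² / 189.5625 = 0.4824
  white-flowered: (157 − 147.4375)² / 147.4375 = 0.6202
χ² = 0.4824 + 0.6202 = 1.1026 ≈ 1.103
Degrees of freedom = 2 − 1 = 1; critical value at α = 0.05 is 3.841.
Since 1.103 < 3.841, we fail to reject the null hypothesis — the data are consistent with the 9:7 ratio.

1.103; consistent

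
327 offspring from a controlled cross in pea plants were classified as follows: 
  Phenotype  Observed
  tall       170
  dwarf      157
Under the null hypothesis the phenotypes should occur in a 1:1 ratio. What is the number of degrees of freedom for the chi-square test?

A goodness-of-fit test with 2 phenotype classes has df = 2 − 1 = 1.

1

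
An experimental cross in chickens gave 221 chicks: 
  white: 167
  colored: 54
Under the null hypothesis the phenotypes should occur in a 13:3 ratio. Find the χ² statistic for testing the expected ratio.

The 13:3 ratio has 16 parts, so with N = 221 the expected counts are:
  white: 221 × 13/16 = 179.5625
  colored: 221 × 3/16 = 41.4375
χ² = Σ (O − E)² / E
  white: (167 − 179.5625)² / 179.5625 = 0.8789
  colored: (54 − 41.4375)² / 41.4375 = 3.8085
χ² = 0.8789 + 3.8085 = 4.6874 ≈ 4.687

4.687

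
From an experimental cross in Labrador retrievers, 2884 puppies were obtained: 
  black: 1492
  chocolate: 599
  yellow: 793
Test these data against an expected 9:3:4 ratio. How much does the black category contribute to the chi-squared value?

10.458

Total ratio parts = 16. Expected numbers out of 2884:
  black: 2884 × 9/16 = 1622.25
  chocolate: 2884 × 3/16 = 540.75
  yellow: 2884 × 4/16 = 721
Contribution of black: (1492 − 1622.25)² / 1622.25 = 10.4577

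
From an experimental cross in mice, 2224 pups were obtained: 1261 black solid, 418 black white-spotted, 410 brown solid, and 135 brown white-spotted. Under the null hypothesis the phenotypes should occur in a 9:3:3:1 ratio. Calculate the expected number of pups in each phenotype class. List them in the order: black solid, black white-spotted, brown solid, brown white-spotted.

1251, 417, 417, 139

Total ratio parts = 16. Expected numbers out of 2224:
  black solid: 2224 × 9/16 = 1251
  black white-spotted: 2224 × 3/16 = 417
  brown solid: 2224 × 3/16 = 417
  brown white-spotted: 2224 × 1/16 = 139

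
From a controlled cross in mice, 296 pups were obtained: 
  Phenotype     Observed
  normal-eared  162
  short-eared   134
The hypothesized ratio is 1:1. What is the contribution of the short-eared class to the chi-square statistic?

1.324

Expected counts for N = 296 under a 1:1 ratio (total parts = 2):
  normal-eared: 296 × 1/2 = 148
  short-eared: 296 × 1/2 = 148
Contribution of short-eared: (134 − 148)² / 148 = 1.3243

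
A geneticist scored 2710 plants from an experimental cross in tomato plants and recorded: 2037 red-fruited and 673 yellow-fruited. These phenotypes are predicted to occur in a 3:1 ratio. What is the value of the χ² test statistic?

0.040

Under the 3:1 hypothesis (Σ ratio = 4, N = 2710):
  red-fruited: 2710 × 3/4 = 2032.5
  yellow-fruited: 2710 × 1/4 = 677.5
χ² = Σ (O − E)² / E
  red-fruited: (2037 − 2032.5)² / 2032.5 = 0.0100
  yellow-fruited: (673 − 677.5)² / 677.5 = 0.0299
χ² = 0.0100 + 0.0299 = 0.0399 ≈ 0.040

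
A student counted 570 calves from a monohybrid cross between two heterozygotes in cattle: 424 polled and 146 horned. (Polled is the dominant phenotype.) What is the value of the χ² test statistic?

0.115

For a monohybrid cross between heterozygotes with complete dominance, the expected phenotypic ratio is 3:1.
Expected counts for N = 570 under a 3:1 ratio (total parts = 4):
  polled: 570 × 3/4 = 427.5
  horned: 570 × 1/4 = 142.5
χ² = Σ (O − E)² / E
  polled: (424 − 427.5)² / 427.5 = 0.0287
  horned: (146 − 142.5)² / 142.5 = 0.0860
χ² = 0.0287 + 0.0860 = 0.1147 ≈ 0.115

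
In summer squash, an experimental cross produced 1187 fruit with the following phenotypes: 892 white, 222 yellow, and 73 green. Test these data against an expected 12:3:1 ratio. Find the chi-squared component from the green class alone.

Total ratio parts = 16. Expected numbers out of 1187:
  white: 1187 × 12/16 = 890.25
  yellow: 1187 × 3/16 = 222.5625
  green: 1187 × 1/16 = 74.1875
Contribution of green: (73 − 74.1875)² / 74.1875 = 0.0190

0.019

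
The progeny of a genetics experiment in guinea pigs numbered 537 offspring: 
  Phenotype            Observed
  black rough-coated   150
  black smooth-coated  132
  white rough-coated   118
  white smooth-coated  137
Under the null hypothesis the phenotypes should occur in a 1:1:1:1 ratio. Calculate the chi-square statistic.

Expected counts for N = 537 under a 1:1:1:1 ratio (total parts = 4):
  black rough-coated: 537 × 1/4 = 134.25
  black smooth-coated: 537 × 1/4 = 134.25
  white rough-coated: 537 × 1/4 = 134.25
  white smooth-coated: 537 × 1/4 = 134.25
χ² = Σ (O − E)² / E
  black rough-coated: (150 − 134.25)² / 134.25 = 1.8478
  black smooth-coated: (132 − 134.25)² / 134.25 = 0.0377
  white rough-coated: (118 − 134.25)² / 134.25 = 1.9669
  white smooth-coated: (137 − 134.25)² / 134.25 = 0.0563
χ² = 1.8478 + 0.0377 + 1.9669 + 0.0563 = 3.9087 ≈ 3.909

3.909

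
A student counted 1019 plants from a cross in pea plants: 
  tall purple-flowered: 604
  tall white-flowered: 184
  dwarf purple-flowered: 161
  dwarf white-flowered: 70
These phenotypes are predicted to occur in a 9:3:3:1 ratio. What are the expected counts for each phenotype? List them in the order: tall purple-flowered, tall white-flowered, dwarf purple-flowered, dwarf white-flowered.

Expected counts for N = 1019 under a 9:3:3:1 ratio (total parts = 16):
  tall purple-flowered: 1019 × 9/16 = 573.1875
  tall white-flowered: 1019 × 3/16 = 191.0625
  dwarf purple-flowered: 1019 × 3/16 = 191.0625
  dwarf white-flowered: 1019 × 1/16 = 63.6875

573.1875, 191.0625, 191.0625, 63.6875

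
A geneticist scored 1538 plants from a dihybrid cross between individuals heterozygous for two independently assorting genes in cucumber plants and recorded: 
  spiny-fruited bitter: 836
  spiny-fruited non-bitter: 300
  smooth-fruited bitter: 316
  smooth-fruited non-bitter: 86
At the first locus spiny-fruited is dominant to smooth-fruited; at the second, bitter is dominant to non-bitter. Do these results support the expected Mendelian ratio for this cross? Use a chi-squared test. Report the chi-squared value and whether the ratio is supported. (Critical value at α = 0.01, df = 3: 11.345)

5.162; consistent

A dihybrid F₂ with independent assortment and complete dominance at both loci gives a 9:3:3:1 phenotypic ratio.
The 9:3:3:1 ratio has 16 parts, so with N = 1538 the expected counts are:
  spiny-fruited bitter: 1538 × 9/16 = 865.125
  spiny-fruited non-bitter: 1538 × 3/16 = 288.375
  smooth-fruited bitter: 1538 × 3/16 = 288.375
  smooth-fruited non-bitter: 1538 × 1/16 = 96.125
χ² = Σ (O − E)² / E
  spiny-fruited bitter: (836 − 865.125)² / 865.125 = 0.9805
  spiny-fruited non-bitter: (300 − 288.375)² / 288.375 = 0.4686
  smooth-fruited bitter: (316 − 288.375)² / 288.375 = 2.6463
  smooth-fruited non-bitter: (86 − 96.125)² / 96.125 = 1.0665
χ² = 0.9805 + 0.4686 + 2.6463 + 1.0665 = 5.1619 ≈ 5.162
Degrees of freedom = 4 − 1 = 3; critical value at α = 0.01 is 11.345.
Since 5.162 < 11.345, we fail to reject the null hypothesis — the data are consistent with the 9:3:3:1 ratio.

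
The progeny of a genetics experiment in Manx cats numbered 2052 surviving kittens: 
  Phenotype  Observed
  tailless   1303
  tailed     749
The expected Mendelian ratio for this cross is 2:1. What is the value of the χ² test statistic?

9.265

The 2:1 ratio has 3 parts, so with N = 2052 the expected counts are:
  tailless: 2052 × 2/3 = 1368
  tailed: 2052 × 1/3 = 684
χ² = Σ (O − E)² / E
  tailless: (1303 − 1368)² / 1368 = 3.0885
  tailed: (749 − 684)² / 684 = 6.1769
χ² = 3.0885 + 6.1769 = 9.2654 ≈ 9.265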